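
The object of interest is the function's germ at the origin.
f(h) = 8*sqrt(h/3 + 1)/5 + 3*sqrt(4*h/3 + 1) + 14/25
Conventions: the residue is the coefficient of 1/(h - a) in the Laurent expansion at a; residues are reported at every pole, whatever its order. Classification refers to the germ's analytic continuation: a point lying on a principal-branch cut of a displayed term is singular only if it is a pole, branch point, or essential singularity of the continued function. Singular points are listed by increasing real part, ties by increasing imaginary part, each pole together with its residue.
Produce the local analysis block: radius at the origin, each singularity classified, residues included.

Radius of convergence at 0: 3/4.
At -3: an algebraic (square-root) branch point.
At -3/4: an algebraic (square-root) branch point.

Branch term (3)*sqrt(1 - h/(-3/4)): its argument vanishes at h = -3/4, a square-root branch point, modulus 3/4.
Branch term (8/5)*sqrt(1 - h/(-3)): its argument vanishes at h = -3, a square-root branch point, modulus 3.
The radius of convergence is the smallest modulus among the singular points: 3/4.
List the singular points by increasing real part (a conjugate pair: the negative imaginary part first).


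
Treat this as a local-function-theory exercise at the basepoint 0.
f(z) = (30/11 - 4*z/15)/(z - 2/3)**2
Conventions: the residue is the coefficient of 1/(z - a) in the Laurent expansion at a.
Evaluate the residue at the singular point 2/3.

At the order-2 pole 2/3 set g(z) = (z - (2/3))^2*f(z) = 30/11 - 4*z/15.
Order-2 pole: residue = g'(a); g'(2/3) = -4/15, so the residue is -4/15.

The residue is -4/15.


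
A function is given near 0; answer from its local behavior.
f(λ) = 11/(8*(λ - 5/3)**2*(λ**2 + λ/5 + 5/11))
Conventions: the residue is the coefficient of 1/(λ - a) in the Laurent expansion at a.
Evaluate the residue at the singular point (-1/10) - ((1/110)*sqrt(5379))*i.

The factor λ**2 + λ/5 + 5/11 splits as (λ - a)(λ - a') with a = (-1/10) - ((1/110)*sqrt(5379))*i, a' = (-1/10) + ((1/110)*sqrt(5379))*i. At the order-1 pole a set g(λ) = (λ - a)*f(λ) = [11/(8*(λ - 5/3)**2)] / (λ - a').
Simple pole: residue = g(a) at a = (-1/10) - ((1/110)*sqrt(5379))*i, which is (1904661/9968720) + ((4809387/1624901360)*sqrt(5379))*i.

The residue is (1904661/9968720) + ((4809387/1624901360)*sqrt(5379))*i.


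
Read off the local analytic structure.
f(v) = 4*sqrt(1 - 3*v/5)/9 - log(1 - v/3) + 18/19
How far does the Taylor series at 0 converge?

The radius of convergence is 5/3.

Branch term (-1)*log(1 - v/(3)): its argument vanishes at v = 3, a logarithmic branch point, modulus 3.
Branch term (4/9)*sqrt(1 - v/(5/3)): its argument vanishes at v = 5/3, a square-root branch point, modulus 5/3.
The radius of convergence is the smallest modulus among the singular points: 5/3.


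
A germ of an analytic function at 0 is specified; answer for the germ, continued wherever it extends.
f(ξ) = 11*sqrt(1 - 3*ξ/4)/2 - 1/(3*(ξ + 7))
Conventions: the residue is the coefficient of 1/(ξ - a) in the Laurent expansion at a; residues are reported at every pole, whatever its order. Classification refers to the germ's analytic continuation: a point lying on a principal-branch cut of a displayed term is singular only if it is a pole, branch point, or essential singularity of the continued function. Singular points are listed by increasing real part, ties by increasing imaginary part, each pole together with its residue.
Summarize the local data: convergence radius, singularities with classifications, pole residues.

Radius of convergence at 0: 4/3.
At -7: a pole of order 1; residue -1/3.
At 4/3: an algebraic (square-root) branch point.

Denominator factor (ξ + 7): pole of order 1 at -7, modulus 7.
Branch term (11/2)*sqrt(1 - ξ/(4/3)): its argument vanishes at ξ = 4/3, a square-root branch point, modulus 4/3.
The radius of convergence is the smallest modulus among the singular points: 4/3.
The branch term is analytic at -7 and contributes nothing to the residue; only the rational part matters.
At the order-1 pole -7 set g(ξ) = (ξ - (-7))*(rational part) = -1/3.
Simple pole: residue = g(a) at a = -7, which is -1/3.
List the singular points by increasing real part (a conjugate pair: the negative imaginary part first).


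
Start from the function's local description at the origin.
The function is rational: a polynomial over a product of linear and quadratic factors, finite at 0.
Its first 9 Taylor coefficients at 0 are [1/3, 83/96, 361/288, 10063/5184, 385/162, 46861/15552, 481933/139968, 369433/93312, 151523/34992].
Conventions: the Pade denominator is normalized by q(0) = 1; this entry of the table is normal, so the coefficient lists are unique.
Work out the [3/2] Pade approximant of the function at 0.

The Pade approximant has numerator coefficients [1/3, 1041107059/2036026464, 1541093207/6108079392, 43152887593/109945429056]; denominator coefficients [1, -22475234/21208609, -16215043/63625827].

Taylor coefficients needed (read off): a_0 = 1/3, a_1 = 83/96, a_2 = 361/288, a_3 = 10063/5184, a_4 = 385/162, a_5 = 46861/15552.
Write the denominator as Q(ρ) = 1 + q1*ρ + q2*ρ^2. Requiring Q*f - P = O(ρ^6) with deg P <= 3 kills the coefficients of ρ^4..ρ^5 in Q*f:
  ρ^4: a_4 + q1*a_3 + q2*a_2 = 0, i.e. 385/162 + (10063/5184)*q1 + (361/288)*q2 = 0.
  ρ^5: a_5 + q1*a_4 + q2*a_3 = 0, i.e. 46861/15552 + (385/162)*q1 + (10063/5184)*q2 = 0.
Solving this linear system: q1 = -22475234/21208609, q2 = -16215043/63625827.
The numerator is Q*f truncated at degree 3: P0 = a_0 = 1/3; P1 = a_1 + q1*a_0 = 1041107059/2036026464; P2 = a_2 + q1*a_1 + q2*a_0 = 1541093207/6108079392; P3 = a_3 + q1*a_2 + q2*a_1 = 43152887593/109945429056.


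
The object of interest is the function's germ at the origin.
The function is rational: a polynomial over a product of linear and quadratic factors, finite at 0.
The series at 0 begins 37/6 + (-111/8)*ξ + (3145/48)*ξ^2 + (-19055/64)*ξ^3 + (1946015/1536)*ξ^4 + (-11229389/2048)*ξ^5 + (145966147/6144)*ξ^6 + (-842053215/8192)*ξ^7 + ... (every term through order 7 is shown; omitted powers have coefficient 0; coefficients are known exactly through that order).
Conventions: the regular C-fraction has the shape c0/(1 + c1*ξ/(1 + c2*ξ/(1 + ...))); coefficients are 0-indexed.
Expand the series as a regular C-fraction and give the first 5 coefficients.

The regular C-fraction coefficients are [37/6, 9/4, 89/36, -545/1602, 584541/77608].

Taylor coefficients (read off): a_0 = 37/6, a_1 = -111/8, a_2 = 3145/48, a_3 = -19055/64, a_4 = 1946015/1536.
c0 = a_0 = 37/6. Peel one level at a time: if S = 1 + c*ξ/S' with S'(0) = 1, then c is the ξ-coefficient of S and S' = c*ξ/(S - 1).
S_1 = c0/f = 1 + (9/4)*ξ + (-89/16)*ξ^2 + ...; c1 = 9/4.
S_2 = c1*ξ/(S_1 - 1) = 1 + (89/36)*ξ + (545/648)*ξ^2 + ...; c2 = 89/36.
S_3 = c2*ξ/(S_2 - 1) = 1 + (-545/1602)*ξ + (324745/126736)*ξ^2 + ...; c3 = -545/1602.
S_4 = c3*ξ/(S_3 - 1) = 1 + (584541/77608)*ξ + ...; c4 = 584541/77608.


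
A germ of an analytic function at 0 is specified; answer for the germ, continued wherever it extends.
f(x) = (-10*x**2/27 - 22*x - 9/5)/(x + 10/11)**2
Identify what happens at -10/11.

The point is a pole of order 2.

The denominator factor x + 10/11 vanishes at -10/11 and appears to the power 2; the numerator there equals 292297/16335, nonzero, and no other factor vanishes.
Hence a pole whose order is the multiplicity, 2.


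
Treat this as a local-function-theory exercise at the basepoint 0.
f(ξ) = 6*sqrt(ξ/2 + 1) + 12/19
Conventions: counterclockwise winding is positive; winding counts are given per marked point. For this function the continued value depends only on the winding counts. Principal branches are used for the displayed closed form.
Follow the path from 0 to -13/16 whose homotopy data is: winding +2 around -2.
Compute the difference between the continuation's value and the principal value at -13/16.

Continued minus principal equals 0.

The rational part is single-valued and drops out of the difference; each branch term changes only by its own monodromy.
(6)*sqrt(1 - ξ/(-2)): winding +2 is even, the square root returns to the same sheet, contribution 0.
Summing the contributions at ξ = -13/16 gives 0.


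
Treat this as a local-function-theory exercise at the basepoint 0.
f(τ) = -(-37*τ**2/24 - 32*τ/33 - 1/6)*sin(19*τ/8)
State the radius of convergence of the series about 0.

The radius of convergence is infinite.

The factor -sin(19*τ/8) is entire and contributes no finite singular point.
The polynomial part has no poles.
No finite singular points: the Taylor series at 0 converges everywhere.


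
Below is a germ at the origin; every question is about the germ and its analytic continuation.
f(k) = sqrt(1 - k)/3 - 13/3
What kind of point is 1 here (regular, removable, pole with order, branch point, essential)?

The term (1/3)*sqrt(1 - k/(1)) has argument 1 - 1/(1) = 0 at 1: a square-root (algebraic, two-sheeted) branch point; the remaining terms are analytic or single-valued there.

The point is an algebraic (square-root) branch point.


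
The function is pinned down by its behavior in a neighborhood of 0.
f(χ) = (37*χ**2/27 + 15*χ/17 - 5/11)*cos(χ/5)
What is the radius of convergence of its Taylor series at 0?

The radius of convergence is infinite.

The factor cos(χ/5) is entire and contributes no finite singular point.
The polynomial part has no poles.
No finite singular points: the Taylor series at 0 converges everywhere.


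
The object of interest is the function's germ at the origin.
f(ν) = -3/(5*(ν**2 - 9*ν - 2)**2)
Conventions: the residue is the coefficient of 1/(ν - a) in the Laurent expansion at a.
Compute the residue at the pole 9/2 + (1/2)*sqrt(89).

The factor ν**2 - 9*ν - 2 splits as (ν - a)(ν - a') with a = 9/2 + (1/2)*sqrt(89), a' = 9/2 - (1/2)*sqrt(89). At the order-2 pole a set g(ν) = (ν - a)^2*f(ν) = [-3/5] / (ν - a')^2.
Order-2 pole: residue = g'(a); g'(9/2 + (1/2)*sqrt(89)) = (6/39605)*sqrt(89), so the residue is (6/39605)*sqrt(89).

The residue is (6/39605)*sqrt(89).


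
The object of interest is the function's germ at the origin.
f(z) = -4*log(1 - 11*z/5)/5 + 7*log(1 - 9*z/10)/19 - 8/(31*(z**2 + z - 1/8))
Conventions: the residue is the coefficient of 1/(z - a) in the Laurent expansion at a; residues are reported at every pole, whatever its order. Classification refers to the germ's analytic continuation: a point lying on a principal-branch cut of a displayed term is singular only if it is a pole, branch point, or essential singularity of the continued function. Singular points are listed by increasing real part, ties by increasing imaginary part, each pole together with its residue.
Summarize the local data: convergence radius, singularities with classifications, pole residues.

Radius of convergence at 0: -1/2 + (1/4)*sqrt(6).
At -1/2 - (1/4)*sqrt(6): a pole of order 1; residue (8/93)*sqrt(6).
At -1/2 + (1/4)*sqrt(6): a pole of order 1; residue -(8/93)*sqrt(6).
At 5/11: a logarithmic branch point.
At 10/9: a logarithmic branch point.

Denominator factor (z**2 + z - 1/8): discriminant 3/2, real irrational roots -1/2 + (1/4)*sqrt(6) and -1/2 - (1/4)*sqrt(6); poles of order 1, moduli -1/2 + (1/4)*sqrt(6) and 1/2 + (1/4)*sqrt(6).
Branch term (-4/5)*log(1 - z/(5/11)): its argument vanishes at z = 5/11, a logarithmic branch point, modulus 5/11.
Branch term (7/19)*log(1 - z/(10/9)): its argument vanishes at z = 10/9, a logarithmic branch point, modulus 10/9.
The radius of convergence is the smallest modulus among the singular points: -1/2 + (1/4)*sqrt(6).
The branch terms are analytic at -1/2 - (1/4)*sqrt(6) and contribute nothing to the residue; only the rational part matters.
The factor z**2 + z - 1/8 splits as (z - a)(z - a') with a = -1/2 - (1/4)*sqrt(6), a' = -1/2 + (1/4)*sqrt(6). At the order-1 pole a set g(z) = (z - a)*(rational part) = [-8/31] / (z - a').
Simple pole: residue = g(a) at a = -1/2 - (1/4)*sqrt(6), which is (8/93)*sqrt(6).
The branch terms are analytic at -1/2 + (1/4)*sqrt(6) and contribute nothing to the residue; only the rational part matters.
The factor z**2 + z - 1/8 splits as (z - a)(z - a') with a = -1/2 + (1/4)*sqrt(6), a' = -1/2 - (1/4)*sqrt(6). At the order-1 pole a set g(z) = (z - a)*(rational part) = [-8/31] / (z - a').
Simple pole: residue = g(a) at a = -1/2 + (1/4)*sqrt(6), which is -(8/93)*sqrt(6).
List the singular points by increasing real part (a conjugate pair: the negative imaginary part first).


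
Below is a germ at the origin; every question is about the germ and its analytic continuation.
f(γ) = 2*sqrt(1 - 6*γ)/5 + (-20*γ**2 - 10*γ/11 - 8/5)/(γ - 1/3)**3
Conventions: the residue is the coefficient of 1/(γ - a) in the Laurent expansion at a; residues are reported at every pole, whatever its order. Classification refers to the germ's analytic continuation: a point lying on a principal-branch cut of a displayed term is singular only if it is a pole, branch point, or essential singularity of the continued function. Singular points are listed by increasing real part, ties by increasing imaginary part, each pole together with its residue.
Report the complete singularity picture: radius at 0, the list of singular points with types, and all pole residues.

Radius of convergence at 0: 1/6.
At 1/6: an algebraic (square-root) branch point.
At 1/3: a pole of order 3; residue -20.

Denominator factor (γ - 1/3)^3: pole of order 3 at 1/3, modulus 1/3.
Branch term (2/5)*sqrt(1 - γ/(1/6)): its argument vanishes at γ = 1/6, a square-root branch point, modulus 1/6.
The radius of convergence is the smallest modulus among the singular points: 1/6.
The branch term is analytic at 1/3 and contributes nothing to the residue; only the rational part matters.
At the order-3 pole 1/3 set g(γ) = (γ - (1/3))^3*(rational part) = -20*γ**2 - 10*γ/11 - 8/5.
Order-3 pole: residue = g''(a)/2; g''(1/3) = -40, so the residue is -20.
List the singular points by increasing real part (a conjugate pair: the negative imaginary part first).


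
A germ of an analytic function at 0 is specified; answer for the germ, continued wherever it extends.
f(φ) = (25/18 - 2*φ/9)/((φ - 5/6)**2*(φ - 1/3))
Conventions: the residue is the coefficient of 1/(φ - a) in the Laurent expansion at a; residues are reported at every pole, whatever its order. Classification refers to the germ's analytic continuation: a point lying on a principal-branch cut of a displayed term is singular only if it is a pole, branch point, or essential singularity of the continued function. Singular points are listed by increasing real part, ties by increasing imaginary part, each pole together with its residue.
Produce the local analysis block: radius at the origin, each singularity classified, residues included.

Radius of convergence at 0: 1/3.
At 1/3: a pole of order 1; residue 142/27.
At 5/6: a pole of order 2; residue -142/27.

Denominator factor (φ - 5/6)^2: pole of order 2 at 5/6, modulus 5/6.
Denominator factor (φ - 1/3): pole of order 1 at 1/3, modulus 1/3.
The radius of convergence is the smallest modulus among the singular points: 1/3.
At the order-1 pole 1/3 set g(φ) = (φ - (1/3))*f(φ) = (25/18 - 2*φ/9)/(φ - 5/6)**2.
Simple pole: residue = g(a) at a = 1/3, which is 142/27.
At the order-2 pole 5/6 set g(φ) = (φ - (5/6))^2*f(φ) = (25/18 - 2*φ/9)/(φ - 1/3).
Order-2 pole: residue = g'(a); g'(5/6) = -142/27, so the residue is -142/27.
List the singular points by increasing real part (a conjugate pair: the negative imaginary part first).


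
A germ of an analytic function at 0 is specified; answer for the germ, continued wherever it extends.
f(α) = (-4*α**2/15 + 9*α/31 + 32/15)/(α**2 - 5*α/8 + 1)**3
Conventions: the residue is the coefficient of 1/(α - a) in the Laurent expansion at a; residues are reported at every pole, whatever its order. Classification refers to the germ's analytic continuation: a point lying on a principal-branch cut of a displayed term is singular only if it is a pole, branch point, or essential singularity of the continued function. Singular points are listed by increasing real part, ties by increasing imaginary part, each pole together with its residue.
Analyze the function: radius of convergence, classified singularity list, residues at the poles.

Radius of convergence at 0: 1.
At (5/16) - ((1/16)*sqrt(231))*i: a pole of order 3; residue ((64538624/1910590605)*sqrt(231))*i.
At (5/16) + ((1/16)*sqrt(231))*i: a pole of order 3; residue -((64538624/1910590605)*sqrt(231))*i.


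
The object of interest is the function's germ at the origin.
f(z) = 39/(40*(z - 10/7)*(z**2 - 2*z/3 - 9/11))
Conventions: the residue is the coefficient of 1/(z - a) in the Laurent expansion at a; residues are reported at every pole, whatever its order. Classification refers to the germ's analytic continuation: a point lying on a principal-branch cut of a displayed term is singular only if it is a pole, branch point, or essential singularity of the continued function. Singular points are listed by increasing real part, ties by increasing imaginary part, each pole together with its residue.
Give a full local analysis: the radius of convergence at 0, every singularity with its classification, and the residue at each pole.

Radius of convergence at 0: -1/3 + (2/33)*sqrt(253).
At 1/3 - (2/33)*sqrt(253): a pole of order 1; residue -63063/34960 + (9009/69920)*sqrt(253).
At 1/3 + (2/33)*sqrt(253): a pole of order 1; residue -63063/34960 - (9009/69920)*sqrt(253).
At 10/7: a pole of order 1; residue 63063/17480.


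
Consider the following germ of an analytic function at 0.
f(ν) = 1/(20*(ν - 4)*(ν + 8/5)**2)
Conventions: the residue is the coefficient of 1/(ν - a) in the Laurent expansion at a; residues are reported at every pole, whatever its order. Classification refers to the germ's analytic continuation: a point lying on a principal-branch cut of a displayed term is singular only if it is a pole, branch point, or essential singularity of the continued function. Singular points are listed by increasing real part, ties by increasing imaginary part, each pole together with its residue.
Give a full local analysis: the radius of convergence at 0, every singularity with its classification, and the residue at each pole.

Denominator factor (ν + 8/5)^2: pole of order 2 at -8/5, modulus 8/5.
Denominator factor (ν - 4): pole of order 1 at 4, modulus 4.
The radius of convergence is the smallest modulus among the singular points: 8/5.
At the order-2 pole -8/5 set g(ν) = (ν - (-8/5))^2*f(ν) = 1/(20*(ν - 4)).
Order-2 pole: residue = g'(a); g'(-8/5) = -5/3136, so the residue is -5/3136.
At the order-1 pole 4 set g(ν) = (ν - (4))*f(ν) = 1/(20*(ν + 8/5)**2).
Simple pole: residue = g(a) at a = 4, which is 5/3136.
List the singular points by increasing real part (a conjugate pair: the negative imaginary part first).

Radius of convergence at 0: 8/5.
At -8/5: a pole of order 2; residue -5/3136.
At 4: a pole of order 1; residue 5/3136.


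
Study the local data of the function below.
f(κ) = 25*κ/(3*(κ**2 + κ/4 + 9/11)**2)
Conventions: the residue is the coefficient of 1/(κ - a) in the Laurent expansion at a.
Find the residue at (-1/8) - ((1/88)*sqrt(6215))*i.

The residue is -((176/38307)*sqrt(6215))*i.

The factor κ**2 + κ/4 + 9/11 splits as (κ - a)(κ - a') with a = (-1/8) - ((1/88)*sqrt(6215))*i, a' = (-1/8) + ((1/88)*sqrt(6215))*i. At the order-2 pole a set g(κ) = (κ - a)^2*f(κ) = [25*κ/3] / (κ - a')^2.
Order-2 pole: residue = g'(a); g'((-1/8) - ((1/88)*sqrt(6215))*i) = -((176/38307)*sqrt(6215))*i, so the residue is -((176/38307)*sqrt(6215))*i.


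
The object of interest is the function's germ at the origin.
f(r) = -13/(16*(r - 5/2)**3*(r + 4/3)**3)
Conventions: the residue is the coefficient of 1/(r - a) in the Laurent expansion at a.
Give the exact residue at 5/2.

The residue is -37908/6436343.

At the order-3 pole 5/2 set g(r) = (r - (5/2))^3*f(r) = -13/(16*(r + 4/3)**3).
Order-3 pole: residue = g''(a)/2; g''(5/2) = -75816/6436343, so the residue is -37908/6436343.


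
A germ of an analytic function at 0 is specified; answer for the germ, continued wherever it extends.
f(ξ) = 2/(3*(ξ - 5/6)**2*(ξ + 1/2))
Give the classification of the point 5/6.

The denominator factor ξ - 5/6 vanishes at 5/6 and appears to the power 2; the numerator there equals 2/3, nonzero, and no other factor vanishes.
Hence a pole whose order is the multiplicity, 2.

The point is a pole of order 2.


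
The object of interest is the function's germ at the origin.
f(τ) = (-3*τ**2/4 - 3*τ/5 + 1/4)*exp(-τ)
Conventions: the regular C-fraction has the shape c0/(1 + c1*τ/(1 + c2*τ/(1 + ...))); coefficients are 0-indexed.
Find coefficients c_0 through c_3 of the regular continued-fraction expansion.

The regular C-fraction coefficients are [1/4, 17/5, -583/170, 8345/59466].

Taylor coefficients (expand at 0): a_0 = 1/4, a_1 = -17/20, a_2 = -1/40, a_3 = 49/120.
c0 = a_0 = 1/4. Peel one level at a time: if S = 1 + c*τ/S' with S'(0) = 1, then c is the τ-coefficient of S and S' = c*τ/(S - 1).
S_1 = c0/f = 1 + (17/5)*τ + (583/50)*τ^2 + ...; c1 = 17/5.
S_2 = c1*τ/(S_1 - 1) = 1 + (-583/170)*τ + (1669/3468)*τ^2 + ...; c2 = -583/170.
S_3 = c2*τ/(S_2 - 1) = 1 + (8345/59466)*τ + ...; c3 = 8345/59466.


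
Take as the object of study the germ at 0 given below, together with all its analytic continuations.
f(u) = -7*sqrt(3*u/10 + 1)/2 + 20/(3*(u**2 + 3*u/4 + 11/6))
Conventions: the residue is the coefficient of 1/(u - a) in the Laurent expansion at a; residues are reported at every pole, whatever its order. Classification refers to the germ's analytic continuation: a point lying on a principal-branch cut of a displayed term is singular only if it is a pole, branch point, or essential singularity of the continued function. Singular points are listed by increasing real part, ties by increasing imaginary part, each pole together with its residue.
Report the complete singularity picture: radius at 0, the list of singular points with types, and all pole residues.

Radius of convergence at 0: (1/6)*sqrt(66).
At -10/3: an algebraic (square-root) branch point.
At (-3/8) - ((5/24)*sqrt(39))*i: a pole of order 1; residue ((16/39)*sqrt(39))*i.
At (-3/8) + ((5/24)*sqrt(39))*i: a pole of order 1; residue -((16/39)*sqrt(39))*i.

Denominator factor (u**2 + 3*u/4 + 11/6): discriminant -325/48, complex-conjugate roots (-3/8) + ((5/24)*sqrt(39))*i and (-3/8) - ((5/24)*sqrt(39))*i; poles of order 1, moduli (1/6)*sqrt(66) and (1/6)*sqrt(66).
Branch term (-7/2)*sqrt(1 - u/(-10/3)): its argument vanishes at u = -10/3, a square-root branch point, modulus 10/3.
The radius of convergence is the smallest modulus among the singular points: (1/6)*sqrt(66).
The branch term is analytic at (-3/8) - ((5/24)*sqrt(39))*i and contributes nothing to the residue; only the rational part matters.
The factor u**2 + 3*u/4 + 11/6 splits as (u - a)(u - a') with a = (-3/8) - ((5/24)*sqrt(39))*i, a' = (-3/8) + ((5/24)*sqrt(39))*i. At the order-1 pole a set g(u) = (u - a)*(rational part) = [20/3] / (u - a').
Simple pole: residue = g(a) at a = (-3/8) - ((5/24)*sqrt(39))*i, which is ((16/39)*sqrt(39))*i.
The branch term is analytic at (-3/8) + ((5/24)*sqrt(39))*i and contributes nothing to the residue; only the rational part matters.
The factor u**2 + 3*u/4 + 11/6 splits as (u - a)(u - a') with a = (-3/8) + ((5/24)*sqrt(39))*i, a' = (-3/8) - ((5/24)*sqrt(39))*i. At the order-1 pole a set g(u) = (u - a)*(rational part) = [20/3] / (u - a').
Simple pole: residue = g(a) at a = (-3/8) + ((5/24)*sqrt(39))*i, which is -((16/39)*sqrt(39))*i.
List the singular points by increasing real part (a conjugate pair: the negative imaginary part first).


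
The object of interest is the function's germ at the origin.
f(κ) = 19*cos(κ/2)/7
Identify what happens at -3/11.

The point is a regular point.

There is no denominator, hence no pole anywhere.
The factor cos(κ/2) is entire.
So the germ continues analytically to -3/11.


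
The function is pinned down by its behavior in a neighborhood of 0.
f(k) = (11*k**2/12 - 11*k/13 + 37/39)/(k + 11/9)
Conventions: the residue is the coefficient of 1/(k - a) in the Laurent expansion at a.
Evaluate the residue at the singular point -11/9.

The residue is 42359/12636.

At the order-1 pole -11/9 set g(k) = (k - (-11/9))*f(k) = 11*k**2/12 - 11*k/13 + 37/39.
Simple pole: residue = g(a) at a = -11/9, which is 42359/12636.


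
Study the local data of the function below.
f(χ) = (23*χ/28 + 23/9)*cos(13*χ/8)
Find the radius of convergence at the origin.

The factor cos(13*χ/8) is entire and contributes no finite singular point.
The polynomial part has no poles.
No finite singular points: the Taylor series at 0 converges everywhere.

The radius of convergence is infinite.


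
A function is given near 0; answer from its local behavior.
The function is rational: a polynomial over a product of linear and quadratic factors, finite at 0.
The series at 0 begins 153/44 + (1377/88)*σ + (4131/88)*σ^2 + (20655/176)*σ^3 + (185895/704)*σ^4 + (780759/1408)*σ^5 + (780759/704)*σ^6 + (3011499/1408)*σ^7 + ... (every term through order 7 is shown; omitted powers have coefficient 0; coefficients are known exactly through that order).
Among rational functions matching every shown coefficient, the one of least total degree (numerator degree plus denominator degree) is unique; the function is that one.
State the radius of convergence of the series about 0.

The radius of convergence is 2/3.

No rational of total degree below 3 reproduces all 8 coefficients; solving the [0/3] Pade equations on them gives f(σ) = -34/(33*(σ - 2/3)**3), whose expansion matches every shown term.
Denominator factor (σ - 2/3)^3: pole of order 3 at 2/3, modulus 2/3.
The radius of convergence is the smallest modulus among the singular points: 2/3.


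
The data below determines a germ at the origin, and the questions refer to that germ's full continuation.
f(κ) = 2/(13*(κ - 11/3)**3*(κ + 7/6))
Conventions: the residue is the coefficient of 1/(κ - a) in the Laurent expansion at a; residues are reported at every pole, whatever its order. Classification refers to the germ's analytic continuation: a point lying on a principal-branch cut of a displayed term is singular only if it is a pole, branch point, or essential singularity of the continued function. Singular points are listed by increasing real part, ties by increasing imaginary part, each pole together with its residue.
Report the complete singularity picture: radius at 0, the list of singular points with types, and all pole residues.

Denominator factor (κ + 7/6): pole of order 1 at -7/6, modulus 7/6.
Denominator factor (κ - 11/3)^3: pole of order 3 at 11/3, modulus 11/3.
The radius of convergence is the smallest modulus among the singular points: 7/6.
At the order-1 pole -7/6 set g(κ) = (κ - (-7/6))*f(κ) = 2/(13*(κ - 11/3)**3).
Simple pole: residue = g(a) at a = -7/6, which is -432/317057.
At the order-3 pole 11/3 set g(κ) = (κ - (11/3))^3*f(κ) = 2/(13*(κ + 7/6)).
Order-3 pole: residue = g''(a)/2; g''(11/3) = 864/317057, so the residue is 432/317057.
List the singular points by increasing real part (a conjugate pair: the negative imaginary part first).

Radius of convergence at 0: 7/6.
At -7/6: a pole of order 1; residue -432/317057.
At 11/3: a pole of order 3; residue 432/317057.


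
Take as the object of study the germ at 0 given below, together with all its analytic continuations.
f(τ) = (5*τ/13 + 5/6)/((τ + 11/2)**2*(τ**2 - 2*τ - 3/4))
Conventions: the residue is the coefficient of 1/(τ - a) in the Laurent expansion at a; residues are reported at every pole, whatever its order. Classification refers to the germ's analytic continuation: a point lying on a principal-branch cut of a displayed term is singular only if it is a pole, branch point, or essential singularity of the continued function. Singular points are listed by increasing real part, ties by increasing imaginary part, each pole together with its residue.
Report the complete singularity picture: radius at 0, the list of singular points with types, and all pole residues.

Radius of convergence at 0: -1 + (1/2)*sqrt(7).
At -11/2: a pole of order 2; residue -170/255879.
At 1 - (1/2)*sqrt(7): a pole of order 1; residue 85/255879 - (6995/1791153)*sqrt(7).
At 1 + (1/2)*sqrt(7): a pole of order 1; residue 85/255879 + (6995/1791153)*sqrt(7).


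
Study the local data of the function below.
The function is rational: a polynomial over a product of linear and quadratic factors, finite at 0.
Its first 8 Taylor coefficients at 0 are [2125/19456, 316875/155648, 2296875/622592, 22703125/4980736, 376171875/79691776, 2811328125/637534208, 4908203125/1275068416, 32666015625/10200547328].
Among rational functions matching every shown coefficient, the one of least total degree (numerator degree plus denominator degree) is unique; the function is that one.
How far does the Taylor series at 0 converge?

The radius of convergence is 8/5.

No rational of total degree below 4 reproduces all 8 coefficients; solving the [1/3] Pade equations on them gives f(β) = (-15*β/2 - 17/38)/(β - 8/5)**3, whose expansion matches every shown term.
Denominator factor (β - 8/5)^3: pole of order 3 at 8/5, modulus 8/5.
The radius of convergence is the smallest modulus among the singular points: 8/5.


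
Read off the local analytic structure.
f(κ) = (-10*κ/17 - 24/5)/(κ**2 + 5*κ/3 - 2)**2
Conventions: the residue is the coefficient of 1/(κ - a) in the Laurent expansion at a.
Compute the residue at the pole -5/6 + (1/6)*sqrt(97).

The residue is (19782/799765)*sqrt(97).

The factor κ**2 + 5*κ/3 - 2 splits as (κ - a)(κ - a') with a = -5/6 + (1/6)*sqrt(97), a' = -5/6 - (1/6)*sqrt(97). At the order-2 pole a set g(κ) = (κ - a)^2*f(κ) = [-10*κ/17 - 24/5] / (κ - a')^2.
Order-2 pole: residue = g'(a); g'(-5/6 + (1/6)*sqrt(97)) = (19782/799765)*sqrt(97), so the residue is (19782/799765)*sqrt(97).


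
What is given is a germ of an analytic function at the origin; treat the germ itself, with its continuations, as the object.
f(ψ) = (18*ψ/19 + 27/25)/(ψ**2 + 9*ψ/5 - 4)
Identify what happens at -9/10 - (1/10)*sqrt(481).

The point is a pole of order 1.

The denominator factor ψ**2 + 9*ψ/5 - 4 vanishes at -9/10 - (1/10)*sqrt(481) and appears to the power 1; the numerator there equals 108/475 - (9/95)*sqrt(481), nonzero, and no other factor vanishes.
Hence a pole whose order is the multiplicity, 1.


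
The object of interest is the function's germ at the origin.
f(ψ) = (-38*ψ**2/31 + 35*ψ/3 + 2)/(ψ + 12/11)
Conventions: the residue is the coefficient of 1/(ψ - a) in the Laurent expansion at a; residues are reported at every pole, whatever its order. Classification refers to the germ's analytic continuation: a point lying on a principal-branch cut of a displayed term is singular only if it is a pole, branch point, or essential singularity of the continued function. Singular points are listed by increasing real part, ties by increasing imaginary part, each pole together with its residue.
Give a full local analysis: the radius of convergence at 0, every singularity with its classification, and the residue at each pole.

Radius of convergence at 0: 12/11.
At -12/11: a pole of order 1; residue -45710/3751.

Denominator factor (ψ + 12/11): pole of order 1 at -12/11, modulus 12/11.
The radius of convergence is the smallest modulus among the singular points: 12/11.
At the order-1 pole -12/11 set g(ψ) = (ψ - (-12/11))*f(ψ) = -38*ψ**2/31 + 35*ψ/3 + 2.
Simple pole: residue = g(a) at a = -12/11, which is -45710/3751.


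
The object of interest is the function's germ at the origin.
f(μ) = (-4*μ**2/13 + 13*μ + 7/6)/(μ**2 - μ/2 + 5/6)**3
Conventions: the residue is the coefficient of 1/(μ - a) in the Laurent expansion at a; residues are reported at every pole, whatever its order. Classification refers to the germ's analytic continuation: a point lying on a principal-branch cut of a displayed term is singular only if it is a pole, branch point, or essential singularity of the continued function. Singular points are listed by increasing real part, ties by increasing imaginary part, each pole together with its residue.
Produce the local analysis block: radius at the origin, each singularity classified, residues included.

Radius of convergence at 0: (1/6)*sqrt(30).
At (1/4) - ((1/12)*sqrt(111))*i: a pole of order 3; residue ((97008/658489)*sqrt(111))*i.
At (1/4) + ((1/12)*sqrt(111))*i: a pole of order 3; residue -((97008/658489)*sqrt(111))*i.


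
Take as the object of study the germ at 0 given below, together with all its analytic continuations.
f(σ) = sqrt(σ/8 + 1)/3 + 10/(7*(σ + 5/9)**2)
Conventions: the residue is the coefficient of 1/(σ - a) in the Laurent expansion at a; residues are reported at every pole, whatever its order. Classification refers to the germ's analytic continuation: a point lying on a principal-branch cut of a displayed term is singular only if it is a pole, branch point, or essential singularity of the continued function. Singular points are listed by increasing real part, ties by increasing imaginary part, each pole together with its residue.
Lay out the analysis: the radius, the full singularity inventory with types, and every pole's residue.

Radius of convergence at 0: 5/9.
At -8: an algebraic (square-root) branch point.
At -5/9: a pole of order 2; residue 0.

Denominator factor (σ + 5/9)^2: pole of order 2 at -5/9, modulus 5/9.
Branch term (1/3)*sqrt(1 - σ/(-8)): its argument vanishes at σ = -8, a square-root branch point, modulus 8.
The radius of convergence is the smallest modulus among the singular points: 5/9.
The branch term is analytic at -5/9 and contributes nothing to the residue; only the rational part matters.
At the order-2 pole -5/9 set g(σ) = (σ - (-5/9))^2*(rational part) = 10/7.
Order-2 pole: residue = g'(a); g'(-5/9) = 0, so the residue is 0.
List the singular points by increasing real part (a conjugate pair: the negative imaginary part first).


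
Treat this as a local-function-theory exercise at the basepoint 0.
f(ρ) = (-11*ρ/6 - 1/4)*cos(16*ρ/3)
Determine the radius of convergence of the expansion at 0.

The radius of convergence is infinite.

The factor cos(16*ρ/3) is entire and contributes no finite singular point.
The polynomial part has no poles.
No finite singular points: the Taylor series at 0 converges everywhere.


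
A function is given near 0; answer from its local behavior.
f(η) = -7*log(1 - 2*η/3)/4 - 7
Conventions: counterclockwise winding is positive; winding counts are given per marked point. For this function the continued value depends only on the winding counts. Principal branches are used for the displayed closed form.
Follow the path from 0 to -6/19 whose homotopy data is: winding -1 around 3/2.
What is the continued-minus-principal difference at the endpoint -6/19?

The rational part is single-valued and drops out of the difference; each branch term changes only by its own monodromy.
(-7/4)*log(1 - η/(3/2)): each positive loop around 3/2 adds 2*pi*i to the log, so winding -1 contributes (-7/4)*(-1)*2*pi*i = (7/2)*pi*i.
Summing the contributions at η = -6/19 gives (7/2)*pi*i.

Continued minus principal equals (7/2)*pi*i.


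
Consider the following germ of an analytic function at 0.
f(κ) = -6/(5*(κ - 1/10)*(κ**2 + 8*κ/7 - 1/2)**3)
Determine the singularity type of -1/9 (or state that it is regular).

The point is a regular point.

Denominator factors: κ**2 + 8*κ/7 - 1/2 = -697/1134 at κ = -1/9; κ - 1/10 = -19/90 at κ = -1/9 — none vanishes.
So the germ continues analytically to -1/9.


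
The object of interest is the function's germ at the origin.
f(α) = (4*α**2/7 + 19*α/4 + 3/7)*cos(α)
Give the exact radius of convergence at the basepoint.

The radius of convergence is infinite.

The factor cos(α) is entire and contributes no finite singular point.
The polynomial part has no poles.
No finite singular points: the Taylor series at 0 converges everywhere.


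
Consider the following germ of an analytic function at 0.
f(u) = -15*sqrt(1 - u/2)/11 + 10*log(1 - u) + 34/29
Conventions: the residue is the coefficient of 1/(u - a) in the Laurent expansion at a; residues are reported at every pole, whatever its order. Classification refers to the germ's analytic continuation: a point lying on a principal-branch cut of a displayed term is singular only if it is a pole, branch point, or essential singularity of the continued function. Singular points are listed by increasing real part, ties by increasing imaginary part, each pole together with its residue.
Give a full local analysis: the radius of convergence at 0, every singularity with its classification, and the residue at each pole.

Branch term (-15/11)*sqrt(1 - u/(2)): its argument vanishes at u = 2, a square-root branch point, modulus 2.
Branch term (10)*log(1 - u/(1)): its argument vanishes at u = 1, a logarithmic branch point, modulus 1.
The radius of convergence is the smallest modulus among the singular points: 1.
List the singular points by increasing real part (a conjugate pair: the negative imaginary part first).

Radius of convergence at 0: 1.
At 1: a logarithmic branch point.
At 2: an algebraic (square-root) branch point.


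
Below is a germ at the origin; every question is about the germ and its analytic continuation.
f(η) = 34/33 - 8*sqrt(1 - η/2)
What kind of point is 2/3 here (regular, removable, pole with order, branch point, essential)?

There is no denominator, hence no pole anywhere.
Branch term sqrt(1 - η/(2)): argument at 2/3 is 2/3, nonzero, so 2/3 is not its branch point (a point on a principal cut is still regular for the continued germ).
So the germ continues analytically to 2/3.

The point is a regular point.


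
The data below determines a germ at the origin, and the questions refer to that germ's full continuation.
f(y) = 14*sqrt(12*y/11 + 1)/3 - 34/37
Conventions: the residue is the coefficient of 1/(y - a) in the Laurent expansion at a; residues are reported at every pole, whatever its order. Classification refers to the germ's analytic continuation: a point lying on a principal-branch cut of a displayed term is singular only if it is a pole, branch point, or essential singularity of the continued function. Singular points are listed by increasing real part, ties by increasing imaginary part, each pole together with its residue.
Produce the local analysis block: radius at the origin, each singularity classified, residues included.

Radius of convergence at 0: 11/12.
At -11/12: an algebraic (square-root) branch point.

Branch term (14/3)*sqrt(1 - y/(-11/12)): its argument vanishes at y = -11/12, a square-root branch point, modulus 11/12.
The radius of convergence is the smallest modulus among the singular points: 11/12.


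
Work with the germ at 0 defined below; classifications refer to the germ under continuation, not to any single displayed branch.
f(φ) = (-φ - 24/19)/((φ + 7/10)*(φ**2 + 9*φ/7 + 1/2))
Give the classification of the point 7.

Denominator factors: φ + 7/10 = 77/10 at φ = 7; φ**2 + 9*φ/7 + 1/2 = 117/2 at φ = 7 — none vanishes.
So the germ continues analytically to 7.

The point is a regular point.


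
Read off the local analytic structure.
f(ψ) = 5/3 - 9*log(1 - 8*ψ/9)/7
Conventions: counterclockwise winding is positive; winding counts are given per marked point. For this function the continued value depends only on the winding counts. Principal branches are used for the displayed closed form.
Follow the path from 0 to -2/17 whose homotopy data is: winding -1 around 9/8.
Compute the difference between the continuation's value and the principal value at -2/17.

Continued minus principal equals (18/7)*pi*i.

The rational part is single-valued and drops out of the difference; each branch term changes only by its own monodromy.
(-9/7)*log(1 - ψ/(9/8)): each positive loop around 9/8 adds 2*pi*i to the log, so winding -1 contributes (-9/7)*(-1)*2*pi*i = (18/7)*pi*i.
Summing the contributions at ψ = -2/17 gives (18/7)*pi*i.


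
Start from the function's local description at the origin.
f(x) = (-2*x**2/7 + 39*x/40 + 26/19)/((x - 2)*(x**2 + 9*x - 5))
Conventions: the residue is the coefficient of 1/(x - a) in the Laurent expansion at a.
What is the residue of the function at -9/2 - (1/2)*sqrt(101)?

The residue is -18707/90440 - (19387/2283610)*sqrt(101).

The factor x**2 + 9*x - 5 splits as (x - a)(x - a') with a = -9/2 - (1/2)*sqrt(101), a' = -9/2 + (1/2)*sqrt(101). At the order-1 pole a set g(x) = (x - a)*f(x) = [(-2*x**2/7 + 39*x/40 + 26/19)/(x - 2)] / (x - a').
Simple pole: residue = g(a) at a = -9/2 - (1/2)*sqrt(101), which is -18707/90440 - (19387/2283610)*sqrt(101).
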